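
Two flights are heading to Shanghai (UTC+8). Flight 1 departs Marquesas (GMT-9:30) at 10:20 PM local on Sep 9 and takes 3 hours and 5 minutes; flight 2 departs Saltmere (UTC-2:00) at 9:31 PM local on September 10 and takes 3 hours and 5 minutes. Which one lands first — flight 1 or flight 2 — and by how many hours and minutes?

the first, by 15 hours 41 minutes

Flight 1 in UTC: 10:20 PM + 9:30 = 7:50 AM on Sep 10.
+3 hours and 5 minutes → arrive 10:55 AM UTC on Sep 10.
Flight 2 in UTC: 9:31 PM + 2:00 = 11:31 PM on Sep 10.
+3 hours and 5 minutes → arrive 2:36 AM UTC on Sep 11.
Flight 1 lands earlier by 15 hours 41 minutes.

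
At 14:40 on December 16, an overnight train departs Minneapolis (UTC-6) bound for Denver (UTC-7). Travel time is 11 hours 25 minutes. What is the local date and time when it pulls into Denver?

01:05 on December 17

Convert departure to UTC: 14:40 + 6:00 = 20:40 UTC on Dec 16.
Add 11 hours and 25 minutes travel time → 08:05 UTC (Dec 17).
Denver is UTC−7:00, so local arrival = 08:05 − 7:00 = 01:05 on Dec 17.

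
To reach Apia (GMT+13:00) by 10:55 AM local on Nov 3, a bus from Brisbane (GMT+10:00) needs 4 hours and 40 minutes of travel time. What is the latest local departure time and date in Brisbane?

Target arrival in UTC: 10:55 AM − 13:00 = 9:55 PM on Nov 2.
Subtract 4 hours and 40 minutes → departure 5:15 PM UTC on Nov 2.
Brisbane is UTC+10:00: 5:15 PM + 10:00 = 3:15 AM on Nov 3.

3:15 AM on November 3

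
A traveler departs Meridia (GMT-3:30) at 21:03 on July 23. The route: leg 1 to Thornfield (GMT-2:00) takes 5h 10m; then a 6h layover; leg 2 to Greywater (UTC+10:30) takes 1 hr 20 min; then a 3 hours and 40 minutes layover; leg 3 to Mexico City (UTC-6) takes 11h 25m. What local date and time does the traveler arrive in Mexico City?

22:08 on July 24

Convert departure to UTC: 21:03 + 3:30 = 00:33 UTC on Jul 24.
Add 5 hours and 10 minutes leg 1 → 05:43 UTC.
Add 6 hours layover in Thornfield → 11:43 UTC.
Add 1 hour 20 minutes leg 2 → 13:03 UTC.
Add 3 hours 40 minutes layover in Greywater → 16:43 UTC.
Add 11 hours 25 minutes leg 3 → 04:08 UTC (Jul 25).
Mexico City is UTC−6:00, so local arrival = 04:08 − 6:00 = 22:08 on Jul 24.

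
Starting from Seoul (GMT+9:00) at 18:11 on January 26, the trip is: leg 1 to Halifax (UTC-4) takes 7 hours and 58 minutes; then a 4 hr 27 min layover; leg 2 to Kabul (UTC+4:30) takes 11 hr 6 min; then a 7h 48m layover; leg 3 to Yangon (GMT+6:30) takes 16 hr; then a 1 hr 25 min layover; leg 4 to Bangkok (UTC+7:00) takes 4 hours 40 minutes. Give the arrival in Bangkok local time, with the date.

Convert departure to UTC: 18:11 − 9:00 = 09:11 UTC on Jan 26.
Add 7 hours 58 minutes leg 1 → 17:09 UTC.
Add 4 hours 27 minutes layover in Halifax → 21:36 UTC.
Add 11 hours and 6 minutes leg 2 → 08:42 UTC (Jan 27).
Add 7 hours and 48 minutes layover in Kabul → 16:30 UTC.
Add 16 hours leg 3 → 08:30 UTC (Jan 28).
Add 1 hour and 25 minutes layover in Yangon → 09:55 UTC.
Add 4 hours 40 minutes leg 4 → 14:35 UTC.
Bangkok is UTC+7:00, so local arrival = 14:35 + 7:00 = 21:35 on Jan 28.

21:35 on Jan 28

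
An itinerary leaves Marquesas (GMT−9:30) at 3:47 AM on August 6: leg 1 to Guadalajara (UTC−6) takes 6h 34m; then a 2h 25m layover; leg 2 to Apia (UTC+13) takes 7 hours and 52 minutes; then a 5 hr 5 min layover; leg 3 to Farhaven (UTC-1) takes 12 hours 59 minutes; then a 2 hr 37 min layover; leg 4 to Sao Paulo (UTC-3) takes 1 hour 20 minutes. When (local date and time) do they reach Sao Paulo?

Convert departure to UTC: 3:47 AM + 9:30 = 1:17 PM UTC on Aug 6.
Add 6 hours and 34 minutes leg 1 → 7:51 PM UTC.
Add 2 hours 25 minutes layover in Guadalajara → 10:16 PM UTC.
Add 7 hours and 52 minutes leg 2 → 6:08 AM UTC (Aug 7).
Add 5 hours and 5 minutes layover in Apia → 11:13 AM UTC.
Add 12 hours 59 minutes leg 3 → 12:12 AM UTC (Aug 8).
Add 2 hours 37 minutes layover in Farhaven → 2:49 AM UTC.
Add 1 hour and 20 minutes leg 4 → 4:09 AM UTC.
Sao Paulo is UTC−3:00, so local arrival = 4:09 AM − 3:00 = 1:09 AM on Aug 8.

1:09 AM on Aug 8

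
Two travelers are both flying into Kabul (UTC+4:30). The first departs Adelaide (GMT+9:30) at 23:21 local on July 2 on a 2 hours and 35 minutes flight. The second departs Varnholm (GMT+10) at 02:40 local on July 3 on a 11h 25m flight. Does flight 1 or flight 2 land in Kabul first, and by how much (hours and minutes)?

Flight 1 in UTC: 23:21 − 9:30 = 13:51 on Jul 2.
+2 hours and 35 minutes → arrive 16:26 UTC on Jul 2.
Flight 2 in UTC: 02:40 − 10:00 = 16:40 on Jul 2.
+11 hours 25 minutes → arrive 04:05 UTC on Jul 3.
Flight 1 lands earlier by 11 hours 39 minutes.

the first, by 11 hours 39 minutes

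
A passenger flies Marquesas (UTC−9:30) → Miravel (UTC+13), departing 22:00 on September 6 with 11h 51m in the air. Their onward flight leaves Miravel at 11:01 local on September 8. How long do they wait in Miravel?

Convert departure to UTC: 22:00 + 9:30 = 07:30 UTC on Sep 7.
Add 11 hours 51 minutes flight time → 19:21 UTC.
Miravel is UTC+13:00, so local arrival = 19:21 + 13:00 = 08:21 on Sep 8.
Layover = 11:01 − 08:21 = 2 hours 40 minutes.

2 hours 40 minutes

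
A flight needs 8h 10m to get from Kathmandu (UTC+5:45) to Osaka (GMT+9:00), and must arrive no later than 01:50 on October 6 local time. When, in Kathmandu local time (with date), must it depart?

14:25 on October 5

Target arrival in UTC: 01:50 − 9:00 = 16:50 on Oct 5.
Subtract 8 hours 10 minutes → departure 08:40 UTC on Oct 5.
Kathmandu is UTC+5:45: 08:40 + 5:45 = 14:25 on Oct 5.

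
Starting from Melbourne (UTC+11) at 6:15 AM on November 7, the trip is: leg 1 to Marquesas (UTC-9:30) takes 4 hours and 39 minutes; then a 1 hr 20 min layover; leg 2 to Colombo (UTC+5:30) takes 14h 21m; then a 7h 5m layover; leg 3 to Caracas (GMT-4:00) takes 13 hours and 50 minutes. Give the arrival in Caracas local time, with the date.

8:30 AM on November 8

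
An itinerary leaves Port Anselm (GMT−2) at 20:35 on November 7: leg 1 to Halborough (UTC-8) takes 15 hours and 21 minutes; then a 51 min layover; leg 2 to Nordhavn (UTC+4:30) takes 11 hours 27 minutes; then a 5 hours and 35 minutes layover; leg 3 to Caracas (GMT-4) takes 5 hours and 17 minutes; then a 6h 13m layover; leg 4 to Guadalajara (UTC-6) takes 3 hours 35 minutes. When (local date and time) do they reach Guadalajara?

Convert departure to UTC: 20:35 + 2:00 = 22:35 UTC on Nov 7.
Add 15 hours and 21 minutes leg 1 → 13:56 UTC (Nov 8).
Add 51 minutes layover in Halborough → 14:47 UTC.
Add 11 hours and 27 minutes leg 2 → 02:14 UTC (Nov 9).
Add 5 hours 35 minutes layover in Nordhavn → 07:49 UTC.
Add 5 hours 17 minutes leg 3 → 13:06 UTC.
Add 6 hours and 13 minutes layover in Caracas → 19:19 UTC.
Add 3 hours and 35 minutes leg 4 → 22:54 UTC.
Guadalajara is UTC−6:00, so local arrival = 22:54 − 6:00 = 16:54 on Nov 9.

16:54 on November 9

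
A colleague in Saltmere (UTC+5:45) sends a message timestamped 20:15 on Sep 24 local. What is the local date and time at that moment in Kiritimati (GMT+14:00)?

04:30 on September 25

Kiritimati is 8:15 ahead of Saltmere.
Shift by the zone difference: 20:15 + 8:15 = 04:30 on Sep 25 in Kiritimati.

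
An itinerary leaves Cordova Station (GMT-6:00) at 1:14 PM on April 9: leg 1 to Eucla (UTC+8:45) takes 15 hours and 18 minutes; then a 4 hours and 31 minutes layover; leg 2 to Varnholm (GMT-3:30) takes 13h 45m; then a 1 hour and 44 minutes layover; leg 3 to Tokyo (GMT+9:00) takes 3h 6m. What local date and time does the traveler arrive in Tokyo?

6:38 PM on April 11

Convert departure to UTC: 1:14 PM + 6:00 = 7:14 PM UTC on Apr 9.
Add 15 hours 18 minutes leg 1 → 10:32 AM UTC (Apr 10).
Add 4 hours and 31 minutes layover in Eucla → 3:03 PM UTC.
Add 13 hours and 45 minutes leg 2 → 4:48 AM UTC (Apr 11).
Add 1 hour 44 minutes layover in Varnholm → 6:32 AM UTC.
Add 3 hours 6 minutes leg 3 → 9:38 AM UTC.
Tokyo is UTC+9:00, so local arrival = 9:38 AM + 9:00 = 6:38 PM on Apr 11.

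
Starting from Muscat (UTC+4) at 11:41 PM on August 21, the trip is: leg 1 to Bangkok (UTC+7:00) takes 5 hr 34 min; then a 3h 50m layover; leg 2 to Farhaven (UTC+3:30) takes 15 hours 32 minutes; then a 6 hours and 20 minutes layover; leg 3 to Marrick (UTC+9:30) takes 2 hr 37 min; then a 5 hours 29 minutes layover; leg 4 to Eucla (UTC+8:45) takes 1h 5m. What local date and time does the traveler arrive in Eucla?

Convert departure to UTC: 11:41 PM − 4:00 = 7:41 PM UTC on Aug 21.
Add 5 hours and 34 minutes leg 1 → 1:15 AM UTC (Aug 22).
Add 3 hours and 50 minutes layover in Bangkok → 5:05 AM UTC.
Add 15 hours 32 minutes leg 2 → 8:37 PM UTC.
Add 6 hours and 20 minutes layover in Farhaven → 2:57 AM UTC (Aug 23).
Add 2 hours 37 minutes leg 3 → 5:34 AM UTC.
Add 5 hours 29 minutes layover in Marrick → 11:03 AM UTC.
Add 1 hour 5 minutes leg 4 → 12:08 PM UTC.
Eucla is UTC+8:45, so local arrival = 12:08 PM + 8:45 = 8:53 PM on Aug 23.

8:53 PM on Aug 23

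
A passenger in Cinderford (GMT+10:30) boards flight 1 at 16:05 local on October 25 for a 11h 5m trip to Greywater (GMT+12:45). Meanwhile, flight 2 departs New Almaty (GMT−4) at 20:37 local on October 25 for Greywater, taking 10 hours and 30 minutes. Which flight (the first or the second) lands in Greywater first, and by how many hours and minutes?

the first, by 18 hours 27 minutes

Flight 1 in UTC: 16:05 − 10:30 = 05:35 on Oct 25.
+11 hours and 5 minutes → arrive 16:40 UTC on Oct 25.
Flight 2 in UTC: 20:37 + 4:00 = 00:37 on Oct 26.
+10 hours and 30 minutes → arrive 11:07 UTC on Oct 26.
Flight 1 lands earlier by 18 hours 27 minutes.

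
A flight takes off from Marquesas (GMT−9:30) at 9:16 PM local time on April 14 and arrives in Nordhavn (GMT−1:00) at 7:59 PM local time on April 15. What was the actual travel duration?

14 hours 13 minutes

Departure in UTC: 9:16 PM + 9:30 = 6:46 AM on Apr 15.
Arrival in UTC: 7:59 PM + 1:00 = 8:59 PM on Apr 15.
Elapsed = 8:59 PM − 6:46 AM = 14 hours 13 minutes.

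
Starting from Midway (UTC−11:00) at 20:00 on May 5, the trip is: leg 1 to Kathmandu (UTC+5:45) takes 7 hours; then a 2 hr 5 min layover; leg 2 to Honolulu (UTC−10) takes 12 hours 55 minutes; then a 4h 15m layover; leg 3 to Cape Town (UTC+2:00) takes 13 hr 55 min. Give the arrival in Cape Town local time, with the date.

Convert departure to UTC: 20:00 + 11:00 = 07:00 UTC on May 6.
Add 7 hours leg 1 → 14:00 UTC.
Add 2 hours and 5 minutes layover in Kathmandu → 16:05 UTC.
Add 12 hours and 55 minutes leg 2 → 05:00 UTC (May 7).
Add 4 hours and 15 minutes layover in Honolulu → 09:15 UTC.
Add 13 hours and 55 minutes leg 3 → 23:10 UTC.
Cape Town is UTC+2:00, so local arrival = 23:10 + 2:00 = 01:10 on May 8.

01:10 on May 8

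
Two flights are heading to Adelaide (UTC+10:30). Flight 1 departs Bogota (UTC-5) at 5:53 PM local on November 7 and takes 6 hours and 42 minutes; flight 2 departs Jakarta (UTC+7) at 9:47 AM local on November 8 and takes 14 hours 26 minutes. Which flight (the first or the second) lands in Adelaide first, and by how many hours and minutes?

Flight 1 in UTC: 5:53 PM + 5:00 = 10:53 PM on Nov 7.
+6 hours 42 minutes → arrive 5:35 AM UTC on Nov 8.
Flight 2 in UTC: 9:47 AM − 7:00 = 2:47 AM on Nov 8.
+14 hours and 26 minutes → arrive 5:13 PM UTC on Nov 8.
Flight 1 lands earlier by 11 hours 38 minutes.

the first, by 11 hours 38 minutes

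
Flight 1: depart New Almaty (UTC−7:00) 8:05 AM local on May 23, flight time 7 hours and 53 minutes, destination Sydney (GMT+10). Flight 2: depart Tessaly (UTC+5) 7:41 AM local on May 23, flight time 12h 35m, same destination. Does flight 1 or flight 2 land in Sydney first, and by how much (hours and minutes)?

Flight 1 in UTC: 8:05 AM + 7:00 = 3:05 PM on May 23.
+7 hours 53 minutes → arrive 10:58 PM UTC on May 23.
Flight 2 in UTC: 7:41 AM − 5:00 = 2:41 AM on May 23.
+12 hours and 35 minutes → arrive 3:16 PM UTC on May 23.
Flight 2 lands earlier by 7 hours 42 minutes.

the second, by 7 hours 42 minutes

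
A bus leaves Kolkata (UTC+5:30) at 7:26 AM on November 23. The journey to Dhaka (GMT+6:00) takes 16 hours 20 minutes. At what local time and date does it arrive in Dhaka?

Convert departure to UTC: 7:26 AM − 5:30 = 1:56 AM UTC on Nov 23.
Add 16 hours and 20 minutes travel time → 6:16 PM UTC.
Dhaka is UTC+6:00, so local arrival = 6:16 PM + 6:00 = 12:16 AM on Nov 24.

12:16 AM on Nov 24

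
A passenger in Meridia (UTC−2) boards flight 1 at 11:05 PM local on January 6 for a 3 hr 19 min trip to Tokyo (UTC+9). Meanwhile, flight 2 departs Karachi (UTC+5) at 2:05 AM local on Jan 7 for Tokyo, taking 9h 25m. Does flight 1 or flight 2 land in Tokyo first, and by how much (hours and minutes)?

the first, by 2 hours 6 minutes

Flight 1 in UTC: 11:05 PM + 2:00 = 1:05 AM on Jan 7.
+3 hours and 19 minutes → arrive 4:24 AM UTC on Jan 7.
Flight 2 in UTC: 2:05 AM − 5:00 = 9:05 PM on Jan 6.
+9 hours 25 minutes → arrive 6:30 AM UTC on Jan 7.
Flight 1 lands earlier by 2 hours 6 minutes.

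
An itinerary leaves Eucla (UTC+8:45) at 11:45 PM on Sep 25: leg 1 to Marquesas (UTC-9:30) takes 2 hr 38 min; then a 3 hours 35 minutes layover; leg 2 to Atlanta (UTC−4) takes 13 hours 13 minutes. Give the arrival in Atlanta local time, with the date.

6:26 AM on Sep 26

Convert departure to UTC: 11:45 PM − 8:45 = 3:00 PM UTC on Sep 25.
Add 2 hours 38 minutes leg 1 → 5:38 PM UTC.
Add 3 hours and 35 minutes layover in Marquesas → 9:13 PM UTC.
Add 13 hours 13 minutes leg 2 → 10:26 AM UTC (Sep 26).
Atlanta is UTC−4:00, so local arrival = 10:26 AM − 4:00 = 6:26 AM on Sep 26.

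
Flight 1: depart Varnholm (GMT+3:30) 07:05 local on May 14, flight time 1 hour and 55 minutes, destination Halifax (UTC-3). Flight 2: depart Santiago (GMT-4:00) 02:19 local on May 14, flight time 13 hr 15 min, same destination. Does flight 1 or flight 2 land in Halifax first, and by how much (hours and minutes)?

the first, by 14 hours 4 minutes

Flight 1 in UTC: 07:05 − 3:30 = 03:35 on May 14.
+1 hour and 55 minutes → arrive 05:30 UTC on May 14.
Flight 2 in UTC: 02:19 + 4:00 = 06:19 on May 14.
+13 hours and 15 minutes → arrive 19:34 UTC on May 14.
Flight 1 lands earlier by 14 hours 4 minutes.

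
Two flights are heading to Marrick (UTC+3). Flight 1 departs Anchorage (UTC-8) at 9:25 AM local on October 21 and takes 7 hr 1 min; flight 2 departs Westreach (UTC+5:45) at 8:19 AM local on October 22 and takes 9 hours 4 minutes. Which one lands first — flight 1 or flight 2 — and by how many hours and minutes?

the first, by 11 hours 12 minutes

Flight 1 in UTC: 9:25 AM + 8:00 = 5:25 PM on Oct 21.
+7 hours 1 minute → arrive 12:26 AM UTC on Oct 22.
Flight 2 in UTC: 8:19 AM − 5:45 = 2:34 AM on Oct 22.
+9 hours and 4 minutes → arrive 11:38 AM UTC on Oct 22.
Flight 1 lands earlier by 11 hours 12 minutes.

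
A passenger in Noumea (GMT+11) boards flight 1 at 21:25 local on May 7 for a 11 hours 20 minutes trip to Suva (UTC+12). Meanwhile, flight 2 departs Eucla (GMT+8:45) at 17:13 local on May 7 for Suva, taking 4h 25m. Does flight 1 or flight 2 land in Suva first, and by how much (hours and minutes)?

the second, by 8 hours 52 minutes

Flight 1 in UTC: 21:25 − 11:00 = 10:25 on May 7.
+11 hours 20 minutes → arrive 21:45 UTC on May 7.
Flight 2 in UTC: 17:13 − 8:45 = 08:28 on May 7.
+4 hours and 25 minutes → arrive 12:53 UTC on May 7.
Flight 2 lands earlier by 8 hours 52 minutes.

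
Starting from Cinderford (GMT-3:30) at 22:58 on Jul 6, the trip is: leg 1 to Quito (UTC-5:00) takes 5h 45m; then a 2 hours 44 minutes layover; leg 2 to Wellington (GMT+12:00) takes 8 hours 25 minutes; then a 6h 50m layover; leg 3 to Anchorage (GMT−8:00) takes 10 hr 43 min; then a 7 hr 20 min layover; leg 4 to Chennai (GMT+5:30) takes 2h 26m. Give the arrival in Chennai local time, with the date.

04:11 on July 9

Convert departure to UTC: 22:58 + 3:30 = 02:28 UTC on Jul 7.
Add 5 hours and 45 minutes leg 1 → 08:13 UTC.
Add 2 hours and 44 minutes layover in Quito → 10:57 UTC.
Add 8 hours and 25 minutes leg 2 → 19:22 UTC.
Add 6 hours 50 minutes layover in Wellington → 02:12 UTC (Jul 8).
Add 10 hours 43 minutes leg 3 → 12:55 UTC.
Add 7 hours and 20 minutes layover in Anchorage → 20:15 UTC.
Add 2 hours and 26 minutes leg 4 → 22:41 UTC.
Chennai is UTC+5:30, so local arrival = 22:41 + 5:30 = 04:11 on Jul 9.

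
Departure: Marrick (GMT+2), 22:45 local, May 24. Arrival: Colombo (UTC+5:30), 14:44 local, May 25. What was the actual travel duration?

Departure in UTC: 22:45 − 2:00 = 20:45 on May 24.
Arrival in UTC: 14:44 − 5:30 = 09:14 on May 25.
Elapsed = 09:14 − 20:45 (+1 day) = 12 hours 29 minutes.

12 hours 29 minutes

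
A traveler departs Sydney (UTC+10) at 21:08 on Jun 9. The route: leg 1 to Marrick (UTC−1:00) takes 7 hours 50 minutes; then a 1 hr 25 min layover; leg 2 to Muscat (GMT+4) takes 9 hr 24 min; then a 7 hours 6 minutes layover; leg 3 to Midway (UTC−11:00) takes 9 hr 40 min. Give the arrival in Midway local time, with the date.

Convert departure to UTC: 21:08 − 10:00 = 11:08 UTC on Jun 9.
Add 7 hours and 50 minutes leg 1 → 18:58 UTC.
Add 1 hour and 25 minutes layover in Marrick → 20:23 UTC.
Add 9 hours and 24 minutes leg 2 → 05:47 UTC (Jun 10).
Add 7 hours 6 minutes layover in Muscat → 12:53 UTC.
Add 9 hours and 40 minutes leg 3 → 22:33 UTC.
Midway is UTC−11:00, so local arrival = 22:33 − 11:00 = 11:33 on Jun 10.

11:33 on June 10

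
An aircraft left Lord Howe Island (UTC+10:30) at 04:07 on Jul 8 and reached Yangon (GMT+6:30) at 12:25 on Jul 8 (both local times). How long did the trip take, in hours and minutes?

12 hours 18 minutes

Yangon is 4:00 behind Lord Howe Island.
Clock-face elapsed time (ignoring zones) is 8 hours 18 minutes.
Actual elapsed = 8 hours 18 minutes + 4:00 = 12 hours 18 minutes.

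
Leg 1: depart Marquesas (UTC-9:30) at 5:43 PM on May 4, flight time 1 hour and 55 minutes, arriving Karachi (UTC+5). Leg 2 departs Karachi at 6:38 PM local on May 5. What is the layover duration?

8 hours 30 minutes

Convert departure to UTC: 5:43 PM + 9:30 = 3:13 AM UTC on May 5.
Add 1 hour and 55 minutes flight time → 5:08 AM UTC.
Karachi is UTC+5:00, so local arrival = 5:08 AM + 5:00 = 10:08 AM on May 5.
Layover = 6:38 PM − 10:08 AM = 8 hours 30 minutes.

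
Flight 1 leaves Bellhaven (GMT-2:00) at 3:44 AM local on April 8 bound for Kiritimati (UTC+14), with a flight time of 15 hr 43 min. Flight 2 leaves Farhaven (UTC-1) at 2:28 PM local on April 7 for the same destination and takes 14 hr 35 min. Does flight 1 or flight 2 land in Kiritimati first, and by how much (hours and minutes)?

the second, by 15 hours 24 minutes

Flight 1 in UTC: 3:44 AM + 2:00 = 5:44 AM on Apr 8.
+15 hours 43 minutes → arrive 9:27 PM UTC on Apr 8.
Flight 2 in UTC: 2:28 PM + 1:00 = 3:28 PM on Apr 7.
+14 hours and 35 minutes → arrive 6:03 AM UTC on Apr 8.
Flight 2 lands earlier by 15 hours 24 minutes.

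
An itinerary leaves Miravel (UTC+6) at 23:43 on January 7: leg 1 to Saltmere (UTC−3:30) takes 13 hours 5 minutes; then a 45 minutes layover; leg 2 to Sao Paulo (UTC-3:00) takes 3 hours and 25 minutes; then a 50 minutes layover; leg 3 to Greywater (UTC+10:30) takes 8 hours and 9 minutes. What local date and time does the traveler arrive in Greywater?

Convert departure to UTC: 23:43 − 6:00 = 17:43 UTC on Jan 7.
Add 13 hours 5 minutes leg 1 → 06:48 UTC (Jan 8).
Add 45 minutes layover in Saltmere → 07:33 UTC.
Add 3 hours and 25 minutes leg 2 → 10:58 UTC.
Add 50 minutes layover in Sao Paulo → 11:48 UTC.
Add 8 hours and 9 minutes leg 3 → 19:57 UTC.
Greywater is UTC+10:30, so local arrival = 19:57 + 10:30 = 06:27 on Jan 9.

06:27 on Jan 9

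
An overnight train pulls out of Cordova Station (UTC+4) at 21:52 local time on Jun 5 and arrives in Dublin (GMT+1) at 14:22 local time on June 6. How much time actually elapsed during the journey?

19 hours 30 minutes

Departure in UTC: 21:52 − 4:00 = 17:52 on Jun 5.
Arrival in UTC: 14:22 − 1:00 = 13:22 on Jun 6.
Elapsed = 13:22 − 17:52 (+1 day) = 19 hours 30 minutes.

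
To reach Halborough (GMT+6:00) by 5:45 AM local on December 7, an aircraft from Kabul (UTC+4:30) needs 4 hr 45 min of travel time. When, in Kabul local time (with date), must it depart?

Target arrival in UTC: 5:45 AM − 6:00 = 11:45 PM on Dec 6.
Subtract 4 hours and 45 minutes → departure 7:00 PM UTC on Dec 6.
Kabul is UTC+4:30: 7:00 PM + 4:30 = 11:30 PM on Dec 6.

11:30 PM on Dec 6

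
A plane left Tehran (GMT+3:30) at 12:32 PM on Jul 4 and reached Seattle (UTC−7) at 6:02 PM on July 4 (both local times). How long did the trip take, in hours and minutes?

16 hours

Departure in UTC: 12:32 PM − 3:30 = 9:02 AM on Jul 4.
Arrival in UTC: 6:02 PM + 7:00 = 1:02 AM on Jul 5.
Elapsed = 1:02 AM − 9:02 AM (+1 day) = 16 hours.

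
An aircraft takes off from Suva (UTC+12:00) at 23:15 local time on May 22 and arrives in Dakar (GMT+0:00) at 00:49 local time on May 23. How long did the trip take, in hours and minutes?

Departure in UTC: 23:15 − 12:00 = 11:15 on May 22.
Arrival is already UTC: 00:49 on May 23.
Elapsed = 00:49 − 11:15 (+1 day) = 13 hours 34 minutes.

13 hours 34 minutes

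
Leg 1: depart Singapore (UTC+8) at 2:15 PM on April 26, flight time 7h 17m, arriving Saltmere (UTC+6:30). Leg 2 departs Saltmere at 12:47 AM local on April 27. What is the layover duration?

4 hours 45 minutes

Convert departure to UTC: 2:15 PM − 8:00 = 6:15 AM UTC on Apr 26.
Add 7 hours and 17 minutes flight time → 1:32 PM UTC.
Saltmere is UTC+6:30, so local arrival = 1:32 PM + 6:30 = 8:02 PM on Apr 26.
Layover = 12:47 AM − 8:02 PM (+1 day) = 4 hours 45 minutes.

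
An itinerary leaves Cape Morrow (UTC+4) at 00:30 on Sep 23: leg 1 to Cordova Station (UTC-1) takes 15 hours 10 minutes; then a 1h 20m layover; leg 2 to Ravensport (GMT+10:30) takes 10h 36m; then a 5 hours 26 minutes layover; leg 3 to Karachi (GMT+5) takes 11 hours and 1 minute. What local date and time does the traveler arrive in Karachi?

21:03 on September 24

Convert departure to UTC: 00:30 − 4:00 = 20:30 UTC on Sep 22.
Add 15 hours and 10 minutes leg 1 → 11:40 UTC (Sep 23).
Add 1 hour 20 minutes layover in Cordova Station → 13:00 UTC.
Add 10 hours 36 minutes leg 2 → 23:36 UTC.
Add 5 hours and 26 minutes layover in Ravensport → 05:02 UTC (Sep 24).
Add 11 hours and 1 minute leg 3 → 16:03 UTC.
Karachi is UTC+5:00, so local arrival = 16:03 + 5:00 = 21:03 on Sep 24.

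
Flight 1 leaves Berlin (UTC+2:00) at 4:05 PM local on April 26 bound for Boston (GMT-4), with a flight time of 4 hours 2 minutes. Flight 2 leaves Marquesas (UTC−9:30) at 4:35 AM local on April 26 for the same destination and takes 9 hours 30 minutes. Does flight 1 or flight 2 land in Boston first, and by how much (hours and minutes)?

the first, by 5 hours 28 minutes

Flight 1 in UTC: 4:05 PM − 2:00 = 2:05 PM on Apr 26.
+4 hours and 2 minutes → arrive 6:07 PM UTC on Apr 26.
Flight 2 in UTC: 4:35 AM + 9:30 = 2:05 PM on Apr 26.
+9 hours 30 minutes → arrive 11:35 PM UTC on Apr 26.
Flight 1 lands earlier by 5 hours 28 minutes.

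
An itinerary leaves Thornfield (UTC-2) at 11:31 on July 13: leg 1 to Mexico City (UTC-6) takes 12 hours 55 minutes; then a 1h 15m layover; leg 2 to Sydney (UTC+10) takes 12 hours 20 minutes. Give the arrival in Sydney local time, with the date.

02:01 on Jul 15

Convert departure to UTC: 11:31 + 2:00 = 13:31 UTC on Jul 13.
Add 12 hours 55 minutes leg 1 → 02:26 UTC (Jul 14).
Add 1 hour 15 minutes layover in Mexico City → 03:41 UTC.
Add 12 hours 20 minutes leg 2 → 16:01 UTC.
Sydney is UTC+10:00, so local arrival = 16:01 + 10:00 = 02:01 on Jul 15.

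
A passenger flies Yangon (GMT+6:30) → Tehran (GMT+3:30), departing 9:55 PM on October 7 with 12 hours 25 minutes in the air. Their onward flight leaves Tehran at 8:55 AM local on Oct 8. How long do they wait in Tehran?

Convert departure to UTC: 9:55 PM − 6:30 = 3:25 PM UTC on Oct 7.
Add 12 hours and 25 minutes flight time → 3:50 AM UTC (Oct 8).
Tehran is UTC+3:30, so local arrival = 3:50 AM + 3:30 = 7:20 AM on Oct 8.
Layover = 8:55 AM − 7:20 AM = 1 hour 35 minutes.

1 hour 35 minutes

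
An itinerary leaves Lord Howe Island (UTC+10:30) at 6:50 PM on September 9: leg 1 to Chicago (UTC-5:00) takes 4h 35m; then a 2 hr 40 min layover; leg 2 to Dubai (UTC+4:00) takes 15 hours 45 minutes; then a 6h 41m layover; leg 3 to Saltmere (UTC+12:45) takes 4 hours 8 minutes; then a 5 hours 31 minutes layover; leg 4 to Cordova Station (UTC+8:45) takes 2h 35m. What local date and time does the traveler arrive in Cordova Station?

Convert departure to UTC: 6:50 PM − 10:30 = 8:20 AM UTC on Sep 9.
Add 4 hours 35 minutes leg 1 → 12:55 PM UTC.
Add 2 hours and 40 minutes layover in Chicago → 3:35 PM UTC.
Add 15 hours 45 minutes leg 2 → 7:20 AM UTC (Sep 10).
Add 6 hours and 41 minutes layover in Dubai → 2:01 PM UTC.
Add 4 hours 8 minutes leg 3 → 6:09 PM UTC.
Add 5 hours and 31 minutes layover in Saltmere → 11:40 PM UTC.
Add 2 hours 35 minutes leg 4 → 2:15 AM UTC (Sep 11).
Cordova Station is UTC+8:45, so local arrival = 2:15 AM + 8:45 = 11:00 AM on Sep 11.

11:00 AM on September 11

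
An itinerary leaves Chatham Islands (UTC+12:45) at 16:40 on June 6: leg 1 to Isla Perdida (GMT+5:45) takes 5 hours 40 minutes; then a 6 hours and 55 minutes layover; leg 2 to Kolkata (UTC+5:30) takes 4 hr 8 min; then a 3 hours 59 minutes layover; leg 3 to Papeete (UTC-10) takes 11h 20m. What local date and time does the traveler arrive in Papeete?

01:57 on June 7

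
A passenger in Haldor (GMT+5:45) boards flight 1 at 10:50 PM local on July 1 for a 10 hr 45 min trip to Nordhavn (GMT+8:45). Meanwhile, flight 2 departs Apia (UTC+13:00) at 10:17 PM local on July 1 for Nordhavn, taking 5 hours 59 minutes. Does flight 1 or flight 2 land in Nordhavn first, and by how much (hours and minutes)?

Flight 1 in UTC: 10:50 PM − 5:45 = 5:05 PM on Jul 1.
+10 hours 45 minutes → arrive 3:50 AM UTC on Jul 2.
Flight 2 in UTC: 10:17 PM − 13:00 = 9:17 AM on Jul 1.
+5 hours 59 minutes → arrive 3:16 PM UTC on Jul 1.
Flight 2 lands earlier by 12 hours 34 minutes.

the second, by 12 hours 34 minutes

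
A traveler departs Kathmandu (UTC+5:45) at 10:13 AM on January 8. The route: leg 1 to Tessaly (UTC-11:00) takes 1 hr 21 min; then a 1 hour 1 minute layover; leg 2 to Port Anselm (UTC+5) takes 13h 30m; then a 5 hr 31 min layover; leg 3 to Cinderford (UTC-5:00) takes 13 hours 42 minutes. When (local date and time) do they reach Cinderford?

10:33 AM on January 9

Convert departure to UTC: 10:13 AM − 5:45 = 4:28 AM UTC on Jan 8.
Add 1 hour 21 minutes leg 1 → 5:49 AM UTC.
Add 1 hour and 1 minute layover in Tessaly → 6:50 AM UTC.
Add 13 hours 30 minutes leg 2 → 8:20 PM UTC.
Add 5 hours and 31 minutes layover in Port Anselm → 1:51 AM UTC (Jan 9).
Add 13 hours and 42 minutes leg 3 → 3:33 PM UTC.
Cinderford is UTC−5:00, so local arrival = 3:33 PM − 5:00 = 10:33 AM on Jan 9.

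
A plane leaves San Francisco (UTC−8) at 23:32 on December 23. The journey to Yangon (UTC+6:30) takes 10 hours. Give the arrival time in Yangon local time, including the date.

00:02 on December 25

Convert departure to UTC: 23:32 + 8:00 = 07:32 UTC on Dec 24.
Add 10 hours travel time → 17:32 UTC.
Yangon is UTC+6:30, so local arrival = 17:32 + 6:30 = 00:02 on Dec 25.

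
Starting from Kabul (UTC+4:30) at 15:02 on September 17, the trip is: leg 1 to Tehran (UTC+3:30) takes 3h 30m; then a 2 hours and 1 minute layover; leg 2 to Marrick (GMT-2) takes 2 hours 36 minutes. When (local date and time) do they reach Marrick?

16:39 on September 17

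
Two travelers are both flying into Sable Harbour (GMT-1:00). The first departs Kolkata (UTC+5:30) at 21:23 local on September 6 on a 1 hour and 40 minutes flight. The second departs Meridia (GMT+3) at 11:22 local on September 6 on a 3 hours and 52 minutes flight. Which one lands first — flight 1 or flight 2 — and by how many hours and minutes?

the second, by 5 hours 19 minutes

Flight 1 in UTC: 21:23 − 5:30 = 15:53 on Sep 6.
+1 hour 40 minutes → arrive 17:33 UTC on Sep 6.
Flight 2 in UTC: 11:22 − 3:00 = 08:22 on Sep 6.
+3 hours 52 minutes → arrive 12:14 UTC on Sep 6.
Flight 2 lands earlier by 5 hours 19 minutes.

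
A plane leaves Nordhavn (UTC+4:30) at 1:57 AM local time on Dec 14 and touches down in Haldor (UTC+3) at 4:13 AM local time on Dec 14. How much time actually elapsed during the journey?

3 hours 46 minutes

Departure in UTC: 1:57 AM − 4:30 = 9:27 PM on Dec 13.
Arrival in UTC: 4:13 AM − 3:00 = 1:13 AM on Dec 14.
Elapsed = 1:13 AM − 9:27 PM (+1 day) = 3 hours 46 minutes.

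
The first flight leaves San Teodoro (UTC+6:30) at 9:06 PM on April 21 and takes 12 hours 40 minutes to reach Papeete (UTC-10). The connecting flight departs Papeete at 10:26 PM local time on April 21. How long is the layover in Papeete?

5 hours 10 minutes

Convert departure to UTC: 9:06 PM − 6:30 = 2:36 PM UTC on Apr 21.
Add 12 hours and 40 minutes flight time → 3:16 AM UTC (Apr 22).
Papeete is UTC−10:00, so local arrival = 3:16 AM − 10:00 = 5:16 PM on Apr 21.
Layover = 10:26 PM − 5:16 PM = 5 hours 10 minutes.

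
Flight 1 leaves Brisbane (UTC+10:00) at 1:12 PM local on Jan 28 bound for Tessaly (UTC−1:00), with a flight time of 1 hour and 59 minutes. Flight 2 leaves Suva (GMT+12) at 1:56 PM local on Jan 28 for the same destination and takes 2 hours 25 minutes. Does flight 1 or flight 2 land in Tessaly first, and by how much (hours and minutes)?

the second, by 50 minutes

Flight 1 in UTC: 1:12 PM − 10:00 = 3:12 AM on Jan 28.
+1 hour 59 minutes → arrive 5:11 AM UTC on Jan 28.
Flight 2 in UTC: 1:56 PM − 12:00 = 1:56 AM on Jan 28.
+2 hours 25 minutes → arrive 4:21 AM UTC on Jan 28.
Flight 2 lands earlier by 50 minutes.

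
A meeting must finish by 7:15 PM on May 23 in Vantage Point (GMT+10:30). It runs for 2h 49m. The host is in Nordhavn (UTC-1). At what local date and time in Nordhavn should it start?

Target end time in UTC: 7:15 PM − 10:30 = 8:45 AM on May 23.
Subtract 2 hours and 49 minutes → start 5:56 AM UTC on May 23.
Nordhavn is UTC−1:00: 5:56 AM − 1:00 = 4:56 AM on May 23.

4:56 AM on May 23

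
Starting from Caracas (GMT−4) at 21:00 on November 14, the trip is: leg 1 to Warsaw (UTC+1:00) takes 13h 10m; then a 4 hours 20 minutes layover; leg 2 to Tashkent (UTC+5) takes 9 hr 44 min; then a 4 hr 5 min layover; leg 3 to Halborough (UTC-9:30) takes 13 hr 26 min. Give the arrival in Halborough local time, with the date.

Convert departure to UTC: 21:00 + 4:00 = 01:00 UTC on Nov 15.
Add 13 hours and 10 minutes leg 1 → 14:10 UTC.
Add 4 hours 20 minutes layover in Warsaw → 18:30 UTC.
Add 9 hours 44 minutes leg 2 → 04:14 UTC (Nov 16).
Add 4 hours and 5 minutes layover in Tashkent → 08:19 UTC.
Add 13 hours and 26 minutes leg 3 → 21:45 UTC.
Halborough is UTC−9:30, so local arrival = 21:45 − 9:30 = 12:15 on Nov 16.

12:15 on Nov 16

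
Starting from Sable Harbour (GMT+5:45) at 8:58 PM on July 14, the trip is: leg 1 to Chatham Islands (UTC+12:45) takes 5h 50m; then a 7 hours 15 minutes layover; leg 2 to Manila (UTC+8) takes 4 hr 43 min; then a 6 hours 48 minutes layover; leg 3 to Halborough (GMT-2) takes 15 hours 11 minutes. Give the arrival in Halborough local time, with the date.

5:00 AM on Jul 16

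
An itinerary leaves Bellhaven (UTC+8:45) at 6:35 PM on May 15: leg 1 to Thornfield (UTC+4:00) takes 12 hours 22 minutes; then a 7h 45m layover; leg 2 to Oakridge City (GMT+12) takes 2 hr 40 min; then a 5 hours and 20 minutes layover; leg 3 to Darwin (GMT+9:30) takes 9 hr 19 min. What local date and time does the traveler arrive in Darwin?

Convert departure to UTC: 6:35 PM − 8:45 = 9:50 AM UTC on May 15.
Add 12 hours 22 minutes leg 1 → 10:12 PM UTC.
Add 7 hours 45 minutes layover in Thornfield → 5:57 AM UTC (May 16).
Add 2 hours 40 minutes leg 2 → 8:37 AM UTC.
Add 5 hours and 20 minutes layover in Oakridge City → 1:57 PM UTC.
Add 9 hours 19 minutes leg 3 → 11:16 PM UTC.
Darwin is UTC+9:30, so local arrival = 11:16 PM + 9:30 = 8:46 AM on May 17.

8:46 AM on May 17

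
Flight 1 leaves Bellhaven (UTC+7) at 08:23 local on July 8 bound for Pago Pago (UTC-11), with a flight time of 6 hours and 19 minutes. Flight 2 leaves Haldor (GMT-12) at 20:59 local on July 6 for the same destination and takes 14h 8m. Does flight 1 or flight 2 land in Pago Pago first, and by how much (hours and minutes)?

Flight 1 in UTC: 08:23 − 7:00 = 01:23 on Jul 8.
+6 hours and 19 minutes → arrive 07:42 UTC on Jul 8.
Flight 2 in UTC: 20:59 + 12:00 = 08:59 on Jul 7.
+14 hours 8 minutes → arrive 23:07 UTC on Jul 7.
Flight 2 lands earlier by 8 hours 35 minutes.

the second, by 8 hours 35 minutes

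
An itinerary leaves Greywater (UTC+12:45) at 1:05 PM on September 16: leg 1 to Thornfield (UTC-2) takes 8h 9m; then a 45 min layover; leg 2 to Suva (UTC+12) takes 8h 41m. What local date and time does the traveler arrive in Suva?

5:55 AM on September 17

Convert departure to UTC: 1:05 PM − 12:45 = 12:20 AM UTC on Sep 16.
Add 8 hours 9 minutes leg 1 → 8:29 AM UTC.
Add 45 minutes layover in Thornfield → 9:14 AM UTC.
Add 8 hours and 41 minutes leg 2 → 5:55 PM UTC.
Suva is UTC+12:00, so local arrival = 5:55 PM + 12:00 = 5:55 AM on Sep 17.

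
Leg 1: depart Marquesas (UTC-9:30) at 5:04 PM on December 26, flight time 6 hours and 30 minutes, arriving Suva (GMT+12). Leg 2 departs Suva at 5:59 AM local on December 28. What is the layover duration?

Convert departure to UTC: 5:04 PM + 9:30 = 2:34 AM UTC on Dec 27.
Add 6 hours and 30 minutes flight time → 9:04 AM UTC.
Suva is UTC+12:00, so local arrival = 9:04 AM + 12:00 = 9:04 PM on Dec 27.
Layover = 5:59 AM − 9:04 PM (+1 day) = 8 hours 55 minutes.

8 hours 55 minutes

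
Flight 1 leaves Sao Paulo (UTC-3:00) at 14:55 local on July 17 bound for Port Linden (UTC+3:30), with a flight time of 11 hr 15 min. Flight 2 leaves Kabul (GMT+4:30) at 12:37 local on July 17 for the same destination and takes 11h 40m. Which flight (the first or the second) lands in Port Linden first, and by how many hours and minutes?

Flight 1 in UTC: 14:55 + 3:00 = 17:55 on Jul 17.
+11 hours 15 minutes → arrive 05:10 UTC on Jul 18.
Flight 2 in UTC: 12:37 − 4:30 = 08:07 on Jul 17.
+11 hours and 40 minutes → arrive 19:47 UTC on Jul 17.
Flight 2 lands earlier by 9 hours 23 minutes.

the second, by 9 hours 23 minutes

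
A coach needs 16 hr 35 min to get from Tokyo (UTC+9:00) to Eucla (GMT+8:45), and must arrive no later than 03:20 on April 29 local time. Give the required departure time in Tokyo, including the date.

Target arrival in UTC: 03:20 − 8:45 = 18:35 on Apr 28.
Subtract 16 hours 35 minutes → departure 02:00 UTC on Apr 28.
Tokyo is UTC+9:00: 02:00 + 9:00 = 11:00 on Apr 28.

11:00 on April 28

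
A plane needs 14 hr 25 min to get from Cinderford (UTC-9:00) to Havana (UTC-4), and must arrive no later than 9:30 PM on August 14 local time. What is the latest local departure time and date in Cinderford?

Target arrival in UTC: 9:30 PM + 4:00 = 1:30 AM on Aug 15.
Subtract 14 hours 25 minutes → departure 11:05 AM UTC on Aug 14.
Cinderford is UTC−9:00: 11:05 AM − 9:00 = 2:05 AM on Aug 14.

2:05 AM on August 14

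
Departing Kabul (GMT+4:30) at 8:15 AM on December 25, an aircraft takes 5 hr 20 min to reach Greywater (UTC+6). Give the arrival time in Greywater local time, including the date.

3:05 PM on Dec 25

Convert departure to UTC: 8:15 AM − 4:30 = 3:45 AM UTC on Dec 25.
Add 5 hours and 20 minutes travel time → 9:05 AM UTC.
Greywater is UTC+6:00, so local arrival = 9:05 AM + 6:00 = 3:05 PM on Dec 25.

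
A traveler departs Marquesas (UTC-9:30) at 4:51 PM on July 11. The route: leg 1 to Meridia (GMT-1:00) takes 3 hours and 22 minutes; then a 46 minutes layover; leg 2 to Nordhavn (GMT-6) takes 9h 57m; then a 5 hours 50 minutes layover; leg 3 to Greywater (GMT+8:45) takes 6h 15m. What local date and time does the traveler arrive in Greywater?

1:16 PM on July 13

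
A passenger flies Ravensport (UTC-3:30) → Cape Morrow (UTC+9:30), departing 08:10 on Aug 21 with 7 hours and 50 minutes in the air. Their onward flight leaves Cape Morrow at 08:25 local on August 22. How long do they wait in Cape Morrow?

3 hours 25 minutes

Convert departure to UTC: 08:10 + 3:30 = 11:40 UTC on Aug 21.
Add 7 hours 50 minutes flight time → 19:30 UTC.
Cape Morrow is UTC+9:30, so local arrival = 19:30 + 9:30 = 05:00 on Aug 22.
Layover = 08:25 − 05:00 = 3 hours 25 minutes.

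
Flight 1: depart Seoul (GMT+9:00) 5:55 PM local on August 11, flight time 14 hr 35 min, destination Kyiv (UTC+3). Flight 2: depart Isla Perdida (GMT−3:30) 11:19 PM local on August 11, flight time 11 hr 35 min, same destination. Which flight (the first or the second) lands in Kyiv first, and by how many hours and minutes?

Flight 1 in UTC: 5:55 PM − 9:00 = 8:55 AM on Aug 11.
+14 hours 35 minutes → arrive 11:30 PM UTC on Aug 11.
Flight 2 in UTC: 11:19 PM + 3:30 = 2:49 AM on Aug 12.
+11 hours and 35 minutes → arrive 2:24 PM UTC on Aug 12.
Flight 1 lands earlier by 14 hours 54 minutes.

the first, by 14 hours 54 minutes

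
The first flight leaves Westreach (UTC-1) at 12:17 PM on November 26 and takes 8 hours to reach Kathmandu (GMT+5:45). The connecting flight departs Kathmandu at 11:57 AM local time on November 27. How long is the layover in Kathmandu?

Convert departure to UTC: 12:17 PM + 1:00 = 1:17 PM UTC on Nov 26.
Add 8 hours flight time → 9:17 PM UTC.
Kathmandu is UTC+5:45, so local arrival = 9:17 PM + 5:45 = 3:02 AM on Nov 27.
Layover = 11:57 AM − 3:02 AM = 8 hours 55 minutes.

8 hours 55 minutes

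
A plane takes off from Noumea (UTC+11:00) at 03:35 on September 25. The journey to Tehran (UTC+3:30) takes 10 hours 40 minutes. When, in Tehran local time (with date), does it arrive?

06:45 on September 25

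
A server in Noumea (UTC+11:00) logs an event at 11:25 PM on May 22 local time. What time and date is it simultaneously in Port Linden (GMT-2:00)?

10:25 AM on May 22

Port Linden is 13:00 behind Noumea.
Shift by the zone difference: 11:25 PM − 13:00 = 10:25 AM on May 22 in Port Linden.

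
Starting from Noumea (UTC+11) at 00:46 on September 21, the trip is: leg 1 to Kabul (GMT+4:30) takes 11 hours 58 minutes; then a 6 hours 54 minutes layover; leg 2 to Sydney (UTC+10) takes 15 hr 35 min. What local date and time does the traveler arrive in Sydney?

10:13 on September 22

Convert departure to UTC: 00:46 − 11:00 = 13:46 UTC on Sep 20.
Add 11 hours and 58 minutes leg 1 → 01:44 UTC (Sep 21).
Add 6 hours 54 minutes layover in Kabul → 08:38 UTC.
Add 15 hours 35 minutes leg 2 → 00:13 UTC (Sep 22).
Sydney is UTC+10:00, so local arrival = 00:13 + 10:00 = 10:13 on Sep 22.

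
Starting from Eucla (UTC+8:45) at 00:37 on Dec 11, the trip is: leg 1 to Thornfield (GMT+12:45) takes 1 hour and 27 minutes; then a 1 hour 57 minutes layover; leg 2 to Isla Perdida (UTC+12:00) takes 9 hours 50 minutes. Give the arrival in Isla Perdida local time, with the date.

Convert departure to UTC: 00:37 − 8:45 = 15:52 UTC on Dec 10.
Add 1 hour 27 minutes leg 1 → 17:19 UTC.
Add 1 hour and 57 minutes layover in Thornfield → 19:16 UTC.
Add 9 hours and 50 minutes leg 2 → 05:06 UTC (Dec 11).
Isla Perdida is UTC+12:00, so local arrival = 05:06 + 12:00 = 17:06 on Dec 11.

17:06 on December 11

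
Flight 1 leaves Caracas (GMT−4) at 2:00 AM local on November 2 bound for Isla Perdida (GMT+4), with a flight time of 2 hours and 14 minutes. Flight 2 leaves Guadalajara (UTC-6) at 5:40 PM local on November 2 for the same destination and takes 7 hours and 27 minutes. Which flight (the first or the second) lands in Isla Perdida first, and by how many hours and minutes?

Flight 1 in UTC: 2:00 AM + 4:00 = 6:00 AM on Nov 2.
+2 hours and 14 minutes → arrive 8:14 AM UTC on Nov 2.
Flight 2 in UTC: 5:40 PM + 6:00 = 11:40 PM on Nov 2.
+7 hours 27 minutes → arrive 7:07 AM UTC on Nov 3.
Flight 1 lands earlier by 22 hours 53 minutes.

the first, by 22 hours 53 minutes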